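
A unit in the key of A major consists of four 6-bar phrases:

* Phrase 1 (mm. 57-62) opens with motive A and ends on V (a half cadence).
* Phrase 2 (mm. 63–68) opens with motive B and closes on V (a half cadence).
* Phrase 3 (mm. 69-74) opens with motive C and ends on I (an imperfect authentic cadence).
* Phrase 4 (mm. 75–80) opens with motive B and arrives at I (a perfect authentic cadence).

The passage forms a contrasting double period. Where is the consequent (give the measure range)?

measures 69–80

In a double period the four phrases pair into a large antecedent (phrases 1–2, ending half cadence) and a large consequent (phrases 3–4, ending perfect authentic cadence). The consequent spans measures 69-80.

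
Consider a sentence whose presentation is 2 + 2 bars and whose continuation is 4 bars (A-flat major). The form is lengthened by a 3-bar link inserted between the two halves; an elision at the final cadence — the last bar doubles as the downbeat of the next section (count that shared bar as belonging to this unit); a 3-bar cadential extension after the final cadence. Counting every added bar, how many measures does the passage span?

14 measures

Basic sentence: 2 + 2 + 4 = 8 bars.
8 (basic form) + 3 (link) + 3 (cadential extension) = 14.
The elision shares a bar with the next section but does not change this unit's count.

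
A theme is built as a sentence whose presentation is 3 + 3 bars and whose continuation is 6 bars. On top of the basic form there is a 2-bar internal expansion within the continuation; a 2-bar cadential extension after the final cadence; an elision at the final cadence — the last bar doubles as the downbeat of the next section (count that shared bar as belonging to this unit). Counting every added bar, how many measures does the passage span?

Basic sentence: 3 + 3 + 6 = 12 bars.
12 (basic form) + 2 (internal expansion) + 2 (cadential extension) = 16.
The elision shares a bar with the next section but does not change this unit's count.

16 measures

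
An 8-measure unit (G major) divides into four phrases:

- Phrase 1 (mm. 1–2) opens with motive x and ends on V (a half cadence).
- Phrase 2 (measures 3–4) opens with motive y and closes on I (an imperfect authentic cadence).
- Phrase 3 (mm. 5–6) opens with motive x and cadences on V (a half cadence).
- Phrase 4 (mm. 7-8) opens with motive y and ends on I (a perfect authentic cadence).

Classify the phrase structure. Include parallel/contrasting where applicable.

Four phrases in two halves: the first half (mm. 1-4) ends with an imperfect authentic cadence, the second (bars 5–8) with a perfect authentic cadence — a large antecedent–consequent pair, i.e. a double period.
Phrase 3 begins with the same material as phrase 1, making it parallel.

parallel double period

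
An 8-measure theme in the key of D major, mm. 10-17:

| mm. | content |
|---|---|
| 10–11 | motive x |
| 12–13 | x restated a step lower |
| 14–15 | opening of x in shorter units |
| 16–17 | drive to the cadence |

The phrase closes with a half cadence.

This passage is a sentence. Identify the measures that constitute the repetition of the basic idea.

The presentation of a sentence is the basic idea (mm. 10–11) plus its repetition (mm. 12–13); the repetition of the basic idea is therefore mm. 12-13.

measures 12–13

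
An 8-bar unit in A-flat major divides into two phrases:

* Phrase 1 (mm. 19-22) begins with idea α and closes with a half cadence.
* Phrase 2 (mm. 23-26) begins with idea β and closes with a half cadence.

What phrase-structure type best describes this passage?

The second phrase closes with a half cadence, which is not stronger than the first phrase's half cadence; without a weak→strong cadential pair there is no antecedent–consequent relationship, so this is a phrase group rather than a period.

phrase group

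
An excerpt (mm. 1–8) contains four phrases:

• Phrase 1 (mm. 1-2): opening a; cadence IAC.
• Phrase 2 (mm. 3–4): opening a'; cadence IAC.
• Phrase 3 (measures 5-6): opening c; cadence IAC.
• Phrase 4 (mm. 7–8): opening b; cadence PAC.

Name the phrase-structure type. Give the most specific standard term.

Four phrases in two halves: the first half (mm. 1–4) ends with an imperfect authentic cadence, the second (bars 5–8) with a perfect authentic cadence — a large antecedent–consequent pair, i.e. a double period.
Phrase 3 begins with different material from phrase 1, making it contrasting.

contrasting double period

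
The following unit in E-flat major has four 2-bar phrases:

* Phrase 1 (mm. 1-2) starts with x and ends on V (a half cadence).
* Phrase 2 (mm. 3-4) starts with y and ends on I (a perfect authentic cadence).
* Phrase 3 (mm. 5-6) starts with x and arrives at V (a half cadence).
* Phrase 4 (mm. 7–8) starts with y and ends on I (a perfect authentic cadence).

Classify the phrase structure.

The cadence pattern HC–PAC–HC–PAC is weak–strong twice, and phrases 3–4 restate phrases 1–2: a period heard twice, not a double period (which would end weakly at phrase 2).

repeated period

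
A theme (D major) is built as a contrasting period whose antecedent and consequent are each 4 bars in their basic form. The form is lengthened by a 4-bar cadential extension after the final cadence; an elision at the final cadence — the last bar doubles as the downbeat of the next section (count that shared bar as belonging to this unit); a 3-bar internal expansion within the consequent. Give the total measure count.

Basic contrasting period: 4 + 4 = 8 bars.
8 (basic form) + 4 (cadential extension) + 3 (internal expansion) = 15.
The elision shares a bar with the next section but does not change this unit's count.

15 measures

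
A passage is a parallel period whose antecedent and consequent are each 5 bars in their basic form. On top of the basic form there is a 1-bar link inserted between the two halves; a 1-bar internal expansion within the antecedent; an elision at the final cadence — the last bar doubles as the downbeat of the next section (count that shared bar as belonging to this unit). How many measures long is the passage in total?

12 measures

Basic parallel period: 5 + 5 = 10 bars.
10 (basic form) + 1 (link) + 1 (internal expansion) = 12.
The elision shares a bar with the next section but does not change this unit's count.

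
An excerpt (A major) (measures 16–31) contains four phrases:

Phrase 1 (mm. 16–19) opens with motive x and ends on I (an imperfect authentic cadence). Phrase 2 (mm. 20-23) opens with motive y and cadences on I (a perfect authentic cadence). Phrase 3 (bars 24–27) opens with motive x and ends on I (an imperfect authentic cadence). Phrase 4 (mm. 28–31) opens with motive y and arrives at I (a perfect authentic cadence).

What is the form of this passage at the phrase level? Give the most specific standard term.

The cadence pattern IAC–PAC–IAC–PAC is weak–strong twice, and phrases 3–4 restate phrases 1–2: a period heard twice, not a double period (which would end weakly at phrase 2).

repeated period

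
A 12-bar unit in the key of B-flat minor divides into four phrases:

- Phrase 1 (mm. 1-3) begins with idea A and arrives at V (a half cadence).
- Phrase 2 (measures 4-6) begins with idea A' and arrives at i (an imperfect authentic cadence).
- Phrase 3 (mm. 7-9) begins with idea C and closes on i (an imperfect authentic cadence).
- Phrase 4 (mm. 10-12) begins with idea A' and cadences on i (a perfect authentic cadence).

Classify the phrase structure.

Four phrases in two halves: the first half (measures 1–6) ends with an imperfect authentic cadence, the second (mm. 7-12) with a perfect authentic cadence — a large antecedent–consequent pair, i.e. a double period.
Phrase 3 begins with different material from phrase 1, making it contrasting.

contrasting double period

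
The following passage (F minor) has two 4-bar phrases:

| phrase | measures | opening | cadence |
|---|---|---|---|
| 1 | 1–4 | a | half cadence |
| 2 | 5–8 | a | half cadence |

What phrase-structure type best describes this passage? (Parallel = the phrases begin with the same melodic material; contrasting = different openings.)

repeated phrase

Both phrases have the same opening (a) and the same cadence (half cadence): the second is a restatement, not a consequent, so this is a repeated phrase rather than a period.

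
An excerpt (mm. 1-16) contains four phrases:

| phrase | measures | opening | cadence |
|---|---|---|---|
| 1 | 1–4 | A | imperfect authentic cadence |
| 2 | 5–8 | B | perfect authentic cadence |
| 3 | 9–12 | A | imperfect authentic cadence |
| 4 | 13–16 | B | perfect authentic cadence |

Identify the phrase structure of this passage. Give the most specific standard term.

The cadence pattern IAC–PAC–IAC–PAC is weak–strong twice, and phrases 3–4 restate phrases 1–2: a period heard twice, not a double period (which would end weakly at phrase 2).

repeated period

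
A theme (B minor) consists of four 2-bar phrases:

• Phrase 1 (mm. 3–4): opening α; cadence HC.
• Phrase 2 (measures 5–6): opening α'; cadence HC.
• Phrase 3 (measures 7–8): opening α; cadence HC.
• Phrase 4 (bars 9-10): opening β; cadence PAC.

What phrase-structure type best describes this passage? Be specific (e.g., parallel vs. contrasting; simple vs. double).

parallel double period

Four phrases in two halves: the first half (mm. 3–6) ends with a half cadence, the second (mm. 7-10) with a perfect authentic cadence — a large antecedent–consequent pair, i.e. a double period.
Phrase 3 begins with the same material as phrase 1, making it parallel.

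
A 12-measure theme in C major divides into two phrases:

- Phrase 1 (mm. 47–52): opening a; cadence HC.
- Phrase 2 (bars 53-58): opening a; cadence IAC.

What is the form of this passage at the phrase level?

Phrase 1 ends with a half cadence (weaker) and phrase 2 with an imperfect authentic cadence (stronger): antecedent + consequent = a period.
The two phrases open with the same material (a / a), so the period is parallel.

parallel period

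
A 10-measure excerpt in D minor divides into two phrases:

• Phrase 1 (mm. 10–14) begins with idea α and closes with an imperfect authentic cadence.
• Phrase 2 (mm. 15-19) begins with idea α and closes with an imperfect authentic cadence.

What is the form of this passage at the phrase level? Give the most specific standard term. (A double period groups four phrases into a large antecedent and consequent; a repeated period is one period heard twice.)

Both phrases have the same opening (α) and the same cadence (imperfect authentic cadence): the second is a restatement, not a consequent, so this is a repeated phrase rather than a period.

repeated phrase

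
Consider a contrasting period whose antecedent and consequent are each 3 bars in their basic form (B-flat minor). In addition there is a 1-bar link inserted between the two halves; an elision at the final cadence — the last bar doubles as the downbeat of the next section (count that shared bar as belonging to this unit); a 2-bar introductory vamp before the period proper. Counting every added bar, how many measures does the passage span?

Basic contrasting period: 3 + 3 = 6 bars.
6 (basic form) + 1 (link) + 2 (introduction) = 9.
The elision shares a bar with the next section but does not change this unit's count.

9 measures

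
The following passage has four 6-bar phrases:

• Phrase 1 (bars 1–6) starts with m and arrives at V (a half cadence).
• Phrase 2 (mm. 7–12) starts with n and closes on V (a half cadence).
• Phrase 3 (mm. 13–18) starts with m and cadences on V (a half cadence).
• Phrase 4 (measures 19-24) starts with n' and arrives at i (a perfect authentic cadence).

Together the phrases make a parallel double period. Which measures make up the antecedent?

measures 1–12

In a double period the first pair of phrases (ending half cadence) is the large antecedent and the second pair (ending perfect authentic cadence) is the large consequent; the antecedent is measures 1–12.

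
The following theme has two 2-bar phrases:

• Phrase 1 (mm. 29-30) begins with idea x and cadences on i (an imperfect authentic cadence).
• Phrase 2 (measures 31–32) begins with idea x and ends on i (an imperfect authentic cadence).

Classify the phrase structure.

repeated phrase

Both phrases have the same opening (x) and the same cadence (imperfect authentic cadence): the second is a restatement, not a consequent, so this is a repeated phrase rather than a period.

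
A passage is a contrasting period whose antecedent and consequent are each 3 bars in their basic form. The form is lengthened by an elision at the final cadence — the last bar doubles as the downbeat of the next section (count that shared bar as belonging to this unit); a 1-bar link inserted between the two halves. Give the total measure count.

7 measures

Basic contrasting period: 3 + 3 = 6 bars.
6 (basic form) + 1 (link) = 7.
The elision shares a bar with the next section but does not change this unit's count.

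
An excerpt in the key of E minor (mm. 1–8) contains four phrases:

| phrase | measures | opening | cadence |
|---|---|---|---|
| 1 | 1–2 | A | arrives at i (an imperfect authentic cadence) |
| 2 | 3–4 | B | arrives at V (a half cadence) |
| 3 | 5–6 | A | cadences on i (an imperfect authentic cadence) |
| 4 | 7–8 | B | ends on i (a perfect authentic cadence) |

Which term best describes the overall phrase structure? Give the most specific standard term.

Four phrases in two halves: the first half (measures 1–4) ends with a half cadence, the second (bars 5–8) with a perfect authentic cadence — a large antecedent–consequent pair, i.e. a double period.
Phrase 3 begins with the same material as phrase 1, making it parallel.

parallel double period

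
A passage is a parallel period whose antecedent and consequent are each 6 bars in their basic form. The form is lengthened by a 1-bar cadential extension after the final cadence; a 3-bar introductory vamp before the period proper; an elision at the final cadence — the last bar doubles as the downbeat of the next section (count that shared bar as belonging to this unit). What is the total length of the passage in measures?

Basic parallel period: 6 + 6 = 12 bars.
12 (basic form) + 1 (cadential extension) + 3 (introduction) = 16.
The elision shares a bar with the next section but does not change this unit's count.

16 measures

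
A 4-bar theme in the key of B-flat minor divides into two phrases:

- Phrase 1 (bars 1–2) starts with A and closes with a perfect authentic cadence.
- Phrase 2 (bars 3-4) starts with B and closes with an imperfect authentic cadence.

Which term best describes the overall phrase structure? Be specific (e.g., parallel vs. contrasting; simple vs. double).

The second phrase closes with an imperfect authentic cadence, which is not stronger than the first phrase's perfect authentic cadence; without a weak→strong cadential pair there is no antecedent–consequent relationship, so this is a phrase group rather than a period.

phrase group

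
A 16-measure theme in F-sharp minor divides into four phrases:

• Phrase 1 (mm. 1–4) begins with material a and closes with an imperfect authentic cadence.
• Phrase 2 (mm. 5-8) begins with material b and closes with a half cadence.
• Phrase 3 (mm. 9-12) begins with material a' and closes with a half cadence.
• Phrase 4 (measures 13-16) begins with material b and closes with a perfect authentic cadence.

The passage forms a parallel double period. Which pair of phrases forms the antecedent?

In a double period the first pair of phrases (ending half cadence) is the large antecedent and the second pair (ending perfect authentic cadence) is the large consequent; the antecedent is phrases 1 and 2.

phrases 1 and 2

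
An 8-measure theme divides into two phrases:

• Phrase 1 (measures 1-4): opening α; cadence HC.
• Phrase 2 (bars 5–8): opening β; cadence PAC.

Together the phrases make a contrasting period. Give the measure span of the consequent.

measures 5–8

The phrase ending with the weaker cadence (half cadence) is the antecedent; the one ending more conclusively (perfect authentic cadence) is the consequent. The consequent is measures 5–8.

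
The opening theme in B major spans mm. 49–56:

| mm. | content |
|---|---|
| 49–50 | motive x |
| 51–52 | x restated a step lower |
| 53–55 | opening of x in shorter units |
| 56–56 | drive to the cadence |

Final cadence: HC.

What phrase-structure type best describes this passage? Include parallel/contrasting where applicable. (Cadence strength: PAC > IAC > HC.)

Basic idea (mm. 49-50) + its repetition (mm. 51–52) form the presentation; fragmentation and cadence (bars 53–56) form the continuation — the 8-bar whole is a sentence.

sentence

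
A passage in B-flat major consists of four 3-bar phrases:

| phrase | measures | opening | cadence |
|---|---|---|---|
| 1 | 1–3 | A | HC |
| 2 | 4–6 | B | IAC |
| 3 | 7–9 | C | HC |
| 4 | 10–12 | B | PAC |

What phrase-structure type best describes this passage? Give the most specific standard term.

Four phrases in two halves: the first half (bars 1–6) ends with an imperfect authentic cadence, the second (mm. 7–12) with a perfect authentic cadence — a large antecedent–consequent pair, i.e. a double period.
Phrase 3 begins with different material from phrase 1, making it contrasting.

contrasting double period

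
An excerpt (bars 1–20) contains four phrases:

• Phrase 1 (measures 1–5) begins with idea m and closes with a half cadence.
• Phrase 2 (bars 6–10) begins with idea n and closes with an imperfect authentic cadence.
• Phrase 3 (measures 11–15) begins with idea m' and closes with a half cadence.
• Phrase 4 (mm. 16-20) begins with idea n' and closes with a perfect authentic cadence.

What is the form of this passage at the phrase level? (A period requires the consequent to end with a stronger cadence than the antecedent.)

Four phrases in two halves: the first half (measures 1–10) ends with an imperfect authentic cadence, the second (measures 11–20) with a perfect authentic cadence — a large antecedent–consequent pair, i.e. a double period.
Phrase 3 begins with the same material as phrase 1, making it parallel.

parallel double period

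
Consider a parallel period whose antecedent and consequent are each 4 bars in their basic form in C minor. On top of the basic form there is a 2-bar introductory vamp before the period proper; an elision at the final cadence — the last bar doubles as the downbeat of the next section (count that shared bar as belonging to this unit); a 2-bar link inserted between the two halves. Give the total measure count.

12 measures

Basic parallel period: 4 + 4 = 8 bars.
8 (basic form) + 2 (introduction) + 2 (link) = 12.
The elision shares a bar with the next section but does not change this unit's count.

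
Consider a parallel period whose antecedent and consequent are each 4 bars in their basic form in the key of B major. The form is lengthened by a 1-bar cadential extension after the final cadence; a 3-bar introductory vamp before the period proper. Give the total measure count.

Basic parallel period: 4 + 4 = 8 bars.
8 (basic form) + 1 (cadential extension) + 3 (introduction) = 12.

12 measures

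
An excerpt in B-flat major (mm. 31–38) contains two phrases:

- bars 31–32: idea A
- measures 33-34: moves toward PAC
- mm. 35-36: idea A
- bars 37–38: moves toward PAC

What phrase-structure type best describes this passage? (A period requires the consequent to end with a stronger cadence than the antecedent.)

repeated phrase

Both phrases have the same opening (A) and the same cadence (perfect authentic cadence): the second is a restatement, not a consequent, so this is a repeated phrase rather than a period.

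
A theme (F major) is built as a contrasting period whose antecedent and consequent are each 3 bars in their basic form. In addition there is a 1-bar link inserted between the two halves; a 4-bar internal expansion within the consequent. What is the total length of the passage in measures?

Basic contrasting period: 3 + 3 = 6 bars.
6 (basic form) + 1 (link) + 4 (internal expansion) = 11.

11 measures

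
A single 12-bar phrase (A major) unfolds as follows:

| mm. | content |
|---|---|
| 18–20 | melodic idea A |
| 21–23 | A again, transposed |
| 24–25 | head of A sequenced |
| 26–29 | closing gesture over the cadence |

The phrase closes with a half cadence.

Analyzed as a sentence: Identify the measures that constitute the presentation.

measures 18–23

The presentation of a sentence is the basic idea (mm. 18–20) plus its repetition (bars 21–23); the presentation is therefore measures 18-23.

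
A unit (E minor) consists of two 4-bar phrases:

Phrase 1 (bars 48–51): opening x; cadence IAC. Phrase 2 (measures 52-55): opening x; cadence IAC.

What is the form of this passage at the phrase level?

Both phrases have the same opening (x) and the same cadence (imperfect authentic cadence): the second is a restatement, not a consequent, so this is a repeated phrase rather than a period.

repeated phrase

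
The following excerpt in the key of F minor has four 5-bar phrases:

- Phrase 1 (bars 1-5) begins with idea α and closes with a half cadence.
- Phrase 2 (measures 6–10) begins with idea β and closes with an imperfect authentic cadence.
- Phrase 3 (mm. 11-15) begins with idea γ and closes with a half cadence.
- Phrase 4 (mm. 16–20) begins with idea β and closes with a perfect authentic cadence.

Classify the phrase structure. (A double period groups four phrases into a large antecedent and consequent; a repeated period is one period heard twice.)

Four phrases in two halves: the first half (measures 1–10) ends with an imperfect authentic cadence, the second (measures 11-20) with a perfect authentic cadence — a large antecedent–consequent pair, i.e. a double period.
Phrase 3 begins with different material from phrase 1, making it contrasting.

contrasting double period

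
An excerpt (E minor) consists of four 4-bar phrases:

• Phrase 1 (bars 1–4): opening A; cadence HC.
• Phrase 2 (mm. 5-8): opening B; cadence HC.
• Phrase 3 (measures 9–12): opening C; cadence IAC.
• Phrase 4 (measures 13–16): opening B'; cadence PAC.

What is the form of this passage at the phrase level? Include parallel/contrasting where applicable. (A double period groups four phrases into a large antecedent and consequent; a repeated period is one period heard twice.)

Four phrases in two halves: the first half (mm. 1–8) ends with a half cadence, the second (mm. 9–16) with a perfect authentic cadence — a large antecedent–consequent pair, i.e. a double period.
Phrase 3 begins with different material from phrase 1, making it contrasting.

contrasting double period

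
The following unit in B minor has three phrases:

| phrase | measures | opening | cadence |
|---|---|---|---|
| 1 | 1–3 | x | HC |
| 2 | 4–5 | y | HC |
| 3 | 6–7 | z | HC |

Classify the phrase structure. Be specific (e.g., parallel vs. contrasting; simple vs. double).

phrase group

The final phrase closes with a half cadence, which is not stronger than the preceding half cadence; the 3 phrases lack an overall antecedent–consequent design and so form a phrase group.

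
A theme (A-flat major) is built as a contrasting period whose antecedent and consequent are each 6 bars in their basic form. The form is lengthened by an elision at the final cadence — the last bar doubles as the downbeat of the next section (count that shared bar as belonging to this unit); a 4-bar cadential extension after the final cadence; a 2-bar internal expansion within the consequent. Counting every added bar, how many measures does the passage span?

Basic contrasting period: 6 + 6 = 12 bars.
12 (basic form) + 4 (cadential extension) + 2 (internal expansion) = 18.
The elision shares a bar with the next section but does not change this unit's count.

18 measures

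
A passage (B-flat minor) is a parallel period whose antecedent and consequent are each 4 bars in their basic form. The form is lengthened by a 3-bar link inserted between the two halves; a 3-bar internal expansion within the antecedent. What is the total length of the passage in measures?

14 measures

Basic parallel period: 4 + 4 = 8 bars.
8 (basic form) + 3 (link) + 3 (internal expansion) = 14.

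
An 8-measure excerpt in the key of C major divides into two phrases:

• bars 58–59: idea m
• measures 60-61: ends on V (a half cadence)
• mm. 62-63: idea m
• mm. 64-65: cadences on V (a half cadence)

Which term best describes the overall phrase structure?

Both phrases have the same opening (m) and the same cadence (half cadence): the second is a restatement, not a consequent, so this is a repeated phrase rather than a period.

repeated phrase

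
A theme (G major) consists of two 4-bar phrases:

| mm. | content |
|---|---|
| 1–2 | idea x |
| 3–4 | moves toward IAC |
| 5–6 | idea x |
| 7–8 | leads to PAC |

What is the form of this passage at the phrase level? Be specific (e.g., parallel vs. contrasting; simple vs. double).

parallel period

Phrase 1 ends with an imperfect authentic cadence (weaker) and phrase 2 with a perfect authentic cadence (stronger): antecedent + consequent = a period.
The two phrases open with the same material (x / x), so the period is parallel.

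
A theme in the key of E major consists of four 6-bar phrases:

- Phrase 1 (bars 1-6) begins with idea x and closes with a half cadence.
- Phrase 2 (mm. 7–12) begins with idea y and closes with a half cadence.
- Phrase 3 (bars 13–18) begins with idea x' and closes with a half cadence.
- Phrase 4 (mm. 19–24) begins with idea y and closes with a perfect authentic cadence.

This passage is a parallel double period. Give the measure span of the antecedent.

measures 1–12

In a double period the four phrases pair into a large antecedent (phrases 1–2, ending half cadence) and a large consequent (phrases 3–4, ending perfect authentic cadence). The antecedent spans bars 1–12.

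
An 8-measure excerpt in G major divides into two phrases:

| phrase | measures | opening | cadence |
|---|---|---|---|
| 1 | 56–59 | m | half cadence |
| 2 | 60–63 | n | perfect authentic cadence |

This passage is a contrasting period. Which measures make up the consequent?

The antecedent is the phrase ending with the weaker cadence (half cadence, phrase 1) and the consequent the one ending more conclusively (perfect authentic cadence, phrase 2); the consequent is mm. 60–63.

measures 60–63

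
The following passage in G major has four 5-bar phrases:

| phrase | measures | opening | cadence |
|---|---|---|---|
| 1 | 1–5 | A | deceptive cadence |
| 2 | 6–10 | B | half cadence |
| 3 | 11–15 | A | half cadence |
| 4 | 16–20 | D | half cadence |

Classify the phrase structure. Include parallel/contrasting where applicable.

phrase group

Phrase 4 ends with a half cadence, no stronger than phrase 2's half cadence, so the four phrases do not form a double period; nor do phrases 3–4 duplicate 1–2, so it is not a repeated period. With no phrase reaching a conclusive cadence, the passage is a phrase group.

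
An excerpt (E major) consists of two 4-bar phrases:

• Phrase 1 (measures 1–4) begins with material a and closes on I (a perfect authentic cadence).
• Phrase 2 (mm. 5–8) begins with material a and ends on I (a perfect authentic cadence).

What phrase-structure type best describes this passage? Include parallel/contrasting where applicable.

Both phrases have the same opening (a) and the same cadence (perfect authentic cadence): the second is a restatement, not a consequent, so this is a repeated phrase rather than a period.

repeated phrase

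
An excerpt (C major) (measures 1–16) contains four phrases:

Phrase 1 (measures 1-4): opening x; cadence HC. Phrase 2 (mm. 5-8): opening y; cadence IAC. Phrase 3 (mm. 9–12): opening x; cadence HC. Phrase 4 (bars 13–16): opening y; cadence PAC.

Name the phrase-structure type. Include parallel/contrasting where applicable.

Four phrases in two halves: the first half (mm. 1-8) ends with an imperfect authentic cadence, the second (measures 9–16) with a perfect authentic cadence — a large antecedent–consequent pair, i.e. a double period.
Phrase 3 begins with the same material as phrase 1, making it parallel.

parallel double period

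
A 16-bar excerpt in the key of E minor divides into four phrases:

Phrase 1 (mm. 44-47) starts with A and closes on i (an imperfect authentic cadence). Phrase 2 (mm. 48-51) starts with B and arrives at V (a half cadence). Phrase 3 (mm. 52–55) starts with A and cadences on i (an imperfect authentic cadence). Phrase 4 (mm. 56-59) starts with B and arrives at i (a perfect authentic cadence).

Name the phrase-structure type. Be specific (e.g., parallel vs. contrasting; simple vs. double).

parallel double period

Four phrases in two halves: the first half (mm. 44-51) ends with a half cadence, the second (bars 52–59) with a perfect authentic cadence — a large antecedent–consequent pair, i.e. a double period.
Phrase 3 begins with the same material as phrase 1, making it parallel.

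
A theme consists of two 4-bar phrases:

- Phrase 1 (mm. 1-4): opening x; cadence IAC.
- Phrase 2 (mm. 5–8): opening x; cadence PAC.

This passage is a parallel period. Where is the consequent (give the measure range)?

The antecedent is the phrase ending with the weaker cadence (imperfect authentic cadence, phrase 1) and the consequent the one ending more conclusively (perfect authentic cadence, phrase 2); the consequent is mm. 5–8.

measures 5–8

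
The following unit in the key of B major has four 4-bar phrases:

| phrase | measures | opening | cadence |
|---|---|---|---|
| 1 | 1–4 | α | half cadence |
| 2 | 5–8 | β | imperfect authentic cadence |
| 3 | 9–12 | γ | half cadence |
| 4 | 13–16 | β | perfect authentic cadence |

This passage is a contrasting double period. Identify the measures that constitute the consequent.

measures 9–16

In a double period the four phrases pair into a large antecedent (phrases 1–2, ending imperfect authentic cadence) and a large consequent (phrases 3–4, ending perfect authentic cadence). The consequent spans measures 9-16.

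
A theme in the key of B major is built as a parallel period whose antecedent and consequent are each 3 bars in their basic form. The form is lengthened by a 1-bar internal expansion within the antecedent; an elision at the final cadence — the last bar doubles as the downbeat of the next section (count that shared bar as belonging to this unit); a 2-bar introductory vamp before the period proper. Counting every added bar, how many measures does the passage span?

9 measures

Basic parallel period: 3 + 3 = 6 bars.
6 (basic form) + 1 (internal expansion) + 2 (introduction) = 9.
The elision shares a bar with the next section but does not change this unit's count.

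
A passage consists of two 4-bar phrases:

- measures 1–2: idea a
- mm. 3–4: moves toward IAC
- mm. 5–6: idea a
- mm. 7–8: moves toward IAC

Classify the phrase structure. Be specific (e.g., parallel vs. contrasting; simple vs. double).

Both phrases have the same opening (a) and the same cadence (imperfect authentic cadence): the second is a restatement, not a consequent, so this is a repeated phrase rather than a period.

repeated phrase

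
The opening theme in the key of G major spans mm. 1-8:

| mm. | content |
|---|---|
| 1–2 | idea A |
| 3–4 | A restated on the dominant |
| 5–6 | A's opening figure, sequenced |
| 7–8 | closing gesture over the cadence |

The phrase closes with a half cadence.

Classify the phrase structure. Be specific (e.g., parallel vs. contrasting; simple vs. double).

sentence

Basic idea (bars 1-2) + its repetition (bars 3–4) form the presentation; fragmentation and cadence (measures 5–8) form the continuation — the 8-bar whole is a sentence.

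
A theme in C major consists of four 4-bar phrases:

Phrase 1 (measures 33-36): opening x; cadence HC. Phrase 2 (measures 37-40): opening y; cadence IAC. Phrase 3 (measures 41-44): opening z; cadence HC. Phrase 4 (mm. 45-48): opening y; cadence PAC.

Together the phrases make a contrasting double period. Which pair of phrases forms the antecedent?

In a double period the first pair of phrases (ending imperfect authentic cadence) is the large antecedent and the second pair (ending perfect authentic cadence) is the large consequent; the antecedent is phrases 1 and 2.

phrases 1 and 2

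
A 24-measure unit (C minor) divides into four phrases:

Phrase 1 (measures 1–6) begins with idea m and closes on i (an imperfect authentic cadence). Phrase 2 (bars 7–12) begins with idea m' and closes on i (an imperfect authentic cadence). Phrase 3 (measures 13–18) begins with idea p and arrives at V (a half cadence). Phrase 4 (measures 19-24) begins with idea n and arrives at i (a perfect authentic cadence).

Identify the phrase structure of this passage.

Four phrases in two halves: the first half (measures 1-12) ends with an imperfect authentic cadence, the second (measures 13-24) with a perfect authentic cadence — a large antecedent–consequent pair, i.e. a double period.
Phrase 3 begins with different material from phrase 1, making it contrasting.

contrasting double period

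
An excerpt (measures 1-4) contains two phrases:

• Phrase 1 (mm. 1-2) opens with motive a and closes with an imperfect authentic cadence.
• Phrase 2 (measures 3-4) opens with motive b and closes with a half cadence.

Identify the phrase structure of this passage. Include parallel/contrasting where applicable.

The second phrase closes with a half cadence, which is not stronger than the first phrase's imperfect authentic cadence; without a weak→strong cadential pair there is no antecedent–consequent relationship, so this is a phrase group rather than a period.

phrase group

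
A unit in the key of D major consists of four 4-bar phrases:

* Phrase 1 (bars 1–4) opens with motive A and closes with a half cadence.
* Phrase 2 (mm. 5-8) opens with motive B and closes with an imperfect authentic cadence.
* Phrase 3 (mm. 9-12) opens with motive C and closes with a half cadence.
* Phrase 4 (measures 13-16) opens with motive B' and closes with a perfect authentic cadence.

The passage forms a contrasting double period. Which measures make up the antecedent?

In a double period the first pair of phrases (ending imperfect authentic cadence) is the large antecedent and the second pair (ending perfect authentic cadence) is the large consequent; the antecedent is measures 1–8.

measures 1–8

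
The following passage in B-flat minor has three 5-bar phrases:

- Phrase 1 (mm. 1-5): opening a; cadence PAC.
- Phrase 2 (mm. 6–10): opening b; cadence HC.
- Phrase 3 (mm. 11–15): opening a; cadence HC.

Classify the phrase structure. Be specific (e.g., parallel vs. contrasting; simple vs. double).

phrase group

The final phrase closes with a half cadence, which is not stronger than the preceding half cadence; the 3 phrases lack an overall antecedent–consequent design and so form a phrase group.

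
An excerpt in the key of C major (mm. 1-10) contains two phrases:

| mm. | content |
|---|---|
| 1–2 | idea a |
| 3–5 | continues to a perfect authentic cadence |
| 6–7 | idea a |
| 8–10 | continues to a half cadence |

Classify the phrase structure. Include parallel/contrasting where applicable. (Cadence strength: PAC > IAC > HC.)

phrase group

The second phrase closes with a half cadence, which is not stronger than the first phrase's perfect authentic cadence; without a weak→strong cadential pair there is no antecedent–consequent relationship, so this is a phrase group rather than a period.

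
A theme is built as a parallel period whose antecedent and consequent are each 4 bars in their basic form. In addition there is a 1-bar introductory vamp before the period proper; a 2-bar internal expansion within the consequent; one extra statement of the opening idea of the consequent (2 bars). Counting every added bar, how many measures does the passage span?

Basic parallel period: 4 + 4 = 8 bars.
8 (basic form) + 1 (introduction) + 2 (internal expansion) + 2 (extra statement) = 13.

13 measures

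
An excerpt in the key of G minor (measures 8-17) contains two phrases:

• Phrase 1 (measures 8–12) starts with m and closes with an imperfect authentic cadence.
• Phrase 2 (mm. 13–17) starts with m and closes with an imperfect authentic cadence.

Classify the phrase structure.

repeated phrase

Both phrases have the same opening (m) and the same cadence (imperfect authentic cadence): the second is a restatement, not a consequent, so this is a repeated phrase rather than a period.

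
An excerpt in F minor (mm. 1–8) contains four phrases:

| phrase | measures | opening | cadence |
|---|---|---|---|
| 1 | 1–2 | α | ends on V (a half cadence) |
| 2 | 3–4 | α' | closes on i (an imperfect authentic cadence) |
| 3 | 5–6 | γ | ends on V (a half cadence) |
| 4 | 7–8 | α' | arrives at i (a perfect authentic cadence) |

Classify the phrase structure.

Four phrases in two halves: the first half (bars 1–4) ends with an imperfect authentic cadence, the second (bars 5–8) with a perfect authentic cadence — a large antecedent–consequent pair, i.e. a double period.
Phrase 3 begins with different material from phrase 1, making it contrasting.

contrasting double period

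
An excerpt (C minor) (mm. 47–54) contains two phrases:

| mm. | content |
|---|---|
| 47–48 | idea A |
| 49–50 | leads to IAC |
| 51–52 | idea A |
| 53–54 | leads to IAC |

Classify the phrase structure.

Both phrases have the same opening (A) and the same cadence (imperfect authentic cadence): the second is a restatement, not a consequent, so this is a repeated phrase rather than a period.

repeated phrase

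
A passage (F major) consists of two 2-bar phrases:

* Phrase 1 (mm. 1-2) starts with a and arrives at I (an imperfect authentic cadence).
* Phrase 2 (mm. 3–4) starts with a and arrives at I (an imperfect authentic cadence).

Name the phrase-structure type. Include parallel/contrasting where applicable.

Both phrases have the same opening (a) and the same cadence (imperfect authentic cadence): the second is a restatement, not a consequent, so this is a repeated phrase rather than a period.

repeated phrase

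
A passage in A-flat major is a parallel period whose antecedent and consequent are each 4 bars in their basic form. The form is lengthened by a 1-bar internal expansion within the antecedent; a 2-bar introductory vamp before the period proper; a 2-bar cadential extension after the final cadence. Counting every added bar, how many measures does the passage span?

13 measures

Basic parallel period: 4 + 4 = 8 bars.
8 (basic form) + 1 (internal expansion) + 2 (introduction) + 2 (cadential extension) = 13.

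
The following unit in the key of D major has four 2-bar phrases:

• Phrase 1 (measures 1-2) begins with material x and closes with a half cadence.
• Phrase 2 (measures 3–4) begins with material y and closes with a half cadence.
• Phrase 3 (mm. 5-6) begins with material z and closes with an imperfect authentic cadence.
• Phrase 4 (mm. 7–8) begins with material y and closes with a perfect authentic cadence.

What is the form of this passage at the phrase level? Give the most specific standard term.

Four phrases in two halves: the first half (measures 1–4) ends with a half cadence, the second (measures 5–8) with a perfect authentic cadence — a large antecedent–consequent pair, i.e. a double period.
Phrase 3 begins with different material from phrase 1, making it contrasting.

contrasting double period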